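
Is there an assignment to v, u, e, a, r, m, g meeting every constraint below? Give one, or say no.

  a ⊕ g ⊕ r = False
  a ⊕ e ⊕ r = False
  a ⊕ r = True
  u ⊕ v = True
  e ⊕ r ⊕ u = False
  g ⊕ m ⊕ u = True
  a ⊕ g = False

v = False; u = True; e = True; a = True; r = False; m = True; g = True

a ⊕ g ⊕ r = T ⊕ T ⊕ F = False ✓
a ⊕ e ⊕ r = T ⊕ T ⊕ F = False ✓
a ⊕ r = T ⊕ F = True ✓
u ⊕ v = T ⊕ F = True ✓
e ⊕ r ⊕ u = T ⊕ F ⊕ T = False ✓
g ⊕ m ⊕ u = T ⊕ T ⊕ T = True ✓
a ⊕ g = T ⊕ T = False ✓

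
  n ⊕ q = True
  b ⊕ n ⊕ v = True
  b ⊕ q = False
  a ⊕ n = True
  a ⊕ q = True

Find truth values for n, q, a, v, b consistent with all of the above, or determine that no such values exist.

UNSATISFIABLE

Adding constraints 1, 4, 5 mod 2: every variable appears an even number of times on the left, so the left side is 0.
But the right sides sum to 1 (mod 2). 0 ≠ 1 — the system is inconsistent.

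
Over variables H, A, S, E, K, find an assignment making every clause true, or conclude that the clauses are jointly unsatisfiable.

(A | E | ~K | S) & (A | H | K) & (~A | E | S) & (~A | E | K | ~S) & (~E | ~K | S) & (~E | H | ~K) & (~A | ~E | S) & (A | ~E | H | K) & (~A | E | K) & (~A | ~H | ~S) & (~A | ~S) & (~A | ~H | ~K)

Set H = True.
Try A = True:
  (~A | ~H | ~S) forces S = False.
  (~A | E | S) forces E = True.
  clause (~A | ~E | S) is falsified — backtrack.
So A = False.
Set S = True.
Set E = False.
Set K = False.
All clauses satisfied.

H=T; A=F; S=T; E=F; K=F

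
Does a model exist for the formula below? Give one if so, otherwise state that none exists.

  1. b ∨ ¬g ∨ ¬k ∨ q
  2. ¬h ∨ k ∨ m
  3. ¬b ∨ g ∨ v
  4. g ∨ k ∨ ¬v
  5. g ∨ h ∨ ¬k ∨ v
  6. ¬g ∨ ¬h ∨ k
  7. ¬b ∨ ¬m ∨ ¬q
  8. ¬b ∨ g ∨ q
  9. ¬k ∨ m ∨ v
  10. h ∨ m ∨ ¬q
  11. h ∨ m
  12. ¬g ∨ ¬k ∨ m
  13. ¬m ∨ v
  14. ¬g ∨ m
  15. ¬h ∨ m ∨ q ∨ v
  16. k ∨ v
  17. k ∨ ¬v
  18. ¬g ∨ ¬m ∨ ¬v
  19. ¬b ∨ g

v = True; g = False; b = False; h = False; m = True; k = True; q = False

Try v = False:
  (¬m ∨ v) forces m = False.
  (¬k ∨ m ∨ v) forces k = False.
  clause (k ∨ v) is falsified — backtrack.
So v = True.
  then (k ∨ ¬v) forces k = True.
Try g = True:
  (¬g ∨ ¬k ∨ m) forces m = True.
  clause (¬g ∨ ¬m ∨ ¬v) is falsified — backtrack.
So g = False.
  then (¬b ∨ g) forces b = False.
Set h = False.
  then (h ∨ m) forces m = True.
Set q = False.
All clauses satisfied.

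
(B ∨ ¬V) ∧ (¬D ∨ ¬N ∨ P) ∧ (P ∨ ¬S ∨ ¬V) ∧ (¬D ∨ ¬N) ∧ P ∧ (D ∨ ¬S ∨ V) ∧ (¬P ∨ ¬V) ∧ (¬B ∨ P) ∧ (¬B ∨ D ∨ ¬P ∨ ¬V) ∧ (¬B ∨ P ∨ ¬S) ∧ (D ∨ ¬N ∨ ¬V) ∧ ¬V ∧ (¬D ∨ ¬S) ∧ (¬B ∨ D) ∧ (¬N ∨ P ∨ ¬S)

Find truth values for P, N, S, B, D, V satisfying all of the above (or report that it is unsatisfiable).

P=T, N=T, S=F, B=F, D=F, V=F

Unit clause (P) forces P = True.
In (¬P ∨ ¬V) only ¬V is left, so V = False.
Set N = True.
  then (¬D ∨ ¬N) forces D = False.
  then (D ∨ ¬S ∨ V) forces S = False.
  then (¬B ∨ D) forces B = False.
All clauses satisfied.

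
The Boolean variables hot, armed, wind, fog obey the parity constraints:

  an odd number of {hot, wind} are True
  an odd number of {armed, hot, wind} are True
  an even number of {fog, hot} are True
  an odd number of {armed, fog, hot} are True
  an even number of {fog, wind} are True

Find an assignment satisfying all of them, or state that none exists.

Adding constraints 1, 2, 3, 4 mod 2: every variable appears an even number of times on the left, so the left side is 0.
But the right sides sum to 1 (mod 2). 0 ≠ 1 — the system is inconsistent.

Unsatisfiable — no assignment works.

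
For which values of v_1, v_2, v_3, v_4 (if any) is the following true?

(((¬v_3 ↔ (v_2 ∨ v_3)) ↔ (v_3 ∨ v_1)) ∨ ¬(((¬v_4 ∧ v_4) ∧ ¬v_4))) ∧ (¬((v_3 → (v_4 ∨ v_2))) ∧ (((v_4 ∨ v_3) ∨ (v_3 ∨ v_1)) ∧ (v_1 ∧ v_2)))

Case v_2 = True: the conjunct ¬((v_3 → (v_4 ∨ v_2))) becomes ¬((v_3 → True)) = False.
Case v_2 = False: the conjunct v_2 is False.
Both cases fail — unsatisfiable.

Unsatisfiable — no assignment works.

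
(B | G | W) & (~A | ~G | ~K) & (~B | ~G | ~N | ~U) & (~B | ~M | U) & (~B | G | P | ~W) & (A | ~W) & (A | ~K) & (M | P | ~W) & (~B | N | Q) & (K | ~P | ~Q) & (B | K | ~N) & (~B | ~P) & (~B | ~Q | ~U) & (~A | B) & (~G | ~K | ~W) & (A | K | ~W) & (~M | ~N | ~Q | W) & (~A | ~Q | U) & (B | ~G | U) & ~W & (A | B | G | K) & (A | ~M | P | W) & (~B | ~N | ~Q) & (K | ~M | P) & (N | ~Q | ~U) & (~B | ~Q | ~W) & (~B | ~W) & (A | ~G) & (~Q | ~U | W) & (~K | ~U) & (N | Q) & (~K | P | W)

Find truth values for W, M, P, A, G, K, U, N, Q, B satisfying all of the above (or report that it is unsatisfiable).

W = False, M = False, P = False, A = False, G = False, K = False, U = True, N = True, Q = False, B = True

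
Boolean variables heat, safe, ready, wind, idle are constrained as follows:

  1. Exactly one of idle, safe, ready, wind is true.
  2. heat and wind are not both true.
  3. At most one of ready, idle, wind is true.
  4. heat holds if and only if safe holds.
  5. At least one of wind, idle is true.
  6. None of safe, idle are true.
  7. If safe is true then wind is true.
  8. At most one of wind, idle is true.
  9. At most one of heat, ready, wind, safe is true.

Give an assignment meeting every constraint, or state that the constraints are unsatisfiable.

heat=F, safe=F, ready=F, wind=T, idle=F

  (1) {idle, safe, ready, wind}: 1 true — exactly one ✓
  (2) heat=F, wind=T — not both ✓
  (3) {ready, idle, wind}: 1 true — at most one ✓
  (4) heat=F, safe=F — same ✓
  (5) {wind, idle}: 1 true — at least one ✓
  (6) {safe, idle}: 0 true — none ✓
  (7) safe=F ⇒ wind: vacuous ✓
  (8) {wind, idle}: 1 true — at most one ✓
  (9) {heat, ready, wind, safe}: 1 true — at most one ✓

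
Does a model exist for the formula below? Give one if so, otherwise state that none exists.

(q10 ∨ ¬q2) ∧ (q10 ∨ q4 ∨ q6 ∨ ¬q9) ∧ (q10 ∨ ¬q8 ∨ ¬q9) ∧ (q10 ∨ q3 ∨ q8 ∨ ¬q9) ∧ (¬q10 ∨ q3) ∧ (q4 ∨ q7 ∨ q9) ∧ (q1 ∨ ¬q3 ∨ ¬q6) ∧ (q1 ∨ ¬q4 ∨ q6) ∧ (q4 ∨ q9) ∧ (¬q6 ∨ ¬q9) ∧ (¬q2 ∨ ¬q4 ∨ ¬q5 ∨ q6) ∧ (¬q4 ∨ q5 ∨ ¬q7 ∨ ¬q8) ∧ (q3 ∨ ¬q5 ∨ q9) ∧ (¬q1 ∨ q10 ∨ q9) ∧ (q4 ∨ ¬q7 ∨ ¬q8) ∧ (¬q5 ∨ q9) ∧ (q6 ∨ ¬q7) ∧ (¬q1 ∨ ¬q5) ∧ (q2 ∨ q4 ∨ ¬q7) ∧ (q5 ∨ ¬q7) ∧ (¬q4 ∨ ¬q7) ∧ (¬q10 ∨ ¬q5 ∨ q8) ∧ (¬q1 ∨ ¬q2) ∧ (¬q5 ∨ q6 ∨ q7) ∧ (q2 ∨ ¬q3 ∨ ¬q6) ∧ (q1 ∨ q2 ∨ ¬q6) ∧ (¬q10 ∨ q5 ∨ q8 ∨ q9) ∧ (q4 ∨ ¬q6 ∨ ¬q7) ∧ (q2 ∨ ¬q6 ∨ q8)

q1=F, q2=T, q3=T, q4=F, q5=F, q6=F, q7=F, q8=F, q9=T, q10=T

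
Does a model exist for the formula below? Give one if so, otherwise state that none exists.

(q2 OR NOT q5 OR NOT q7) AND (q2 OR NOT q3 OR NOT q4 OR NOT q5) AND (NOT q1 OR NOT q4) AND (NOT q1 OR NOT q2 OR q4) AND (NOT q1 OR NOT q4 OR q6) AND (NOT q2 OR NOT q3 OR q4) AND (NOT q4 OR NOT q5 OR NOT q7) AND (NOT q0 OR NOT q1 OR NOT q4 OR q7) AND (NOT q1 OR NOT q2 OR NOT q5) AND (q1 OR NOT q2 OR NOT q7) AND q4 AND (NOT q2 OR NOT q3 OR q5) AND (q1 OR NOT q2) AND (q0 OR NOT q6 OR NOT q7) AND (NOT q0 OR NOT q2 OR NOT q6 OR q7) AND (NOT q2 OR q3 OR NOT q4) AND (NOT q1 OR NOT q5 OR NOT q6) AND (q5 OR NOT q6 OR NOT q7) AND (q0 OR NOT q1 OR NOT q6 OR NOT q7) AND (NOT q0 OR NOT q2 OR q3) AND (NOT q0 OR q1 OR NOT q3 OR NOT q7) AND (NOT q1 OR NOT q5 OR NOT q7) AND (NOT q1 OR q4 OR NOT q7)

q0 = False, q1 = False, q2 = False, q3 = True, q4 = True, q5 = False, q6 = False, q7 = True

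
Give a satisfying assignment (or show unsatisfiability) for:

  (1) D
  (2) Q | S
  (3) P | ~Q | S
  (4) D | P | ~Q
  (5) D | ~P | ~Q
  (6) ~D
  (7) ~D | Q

Case D = True:
  Clause (~D) is falsified — contradiction.
Case D = False:
  Clause (D) is falsified — contradiction.
Both cases fail, so the formula is unsatisfiable.

Unsatisfiable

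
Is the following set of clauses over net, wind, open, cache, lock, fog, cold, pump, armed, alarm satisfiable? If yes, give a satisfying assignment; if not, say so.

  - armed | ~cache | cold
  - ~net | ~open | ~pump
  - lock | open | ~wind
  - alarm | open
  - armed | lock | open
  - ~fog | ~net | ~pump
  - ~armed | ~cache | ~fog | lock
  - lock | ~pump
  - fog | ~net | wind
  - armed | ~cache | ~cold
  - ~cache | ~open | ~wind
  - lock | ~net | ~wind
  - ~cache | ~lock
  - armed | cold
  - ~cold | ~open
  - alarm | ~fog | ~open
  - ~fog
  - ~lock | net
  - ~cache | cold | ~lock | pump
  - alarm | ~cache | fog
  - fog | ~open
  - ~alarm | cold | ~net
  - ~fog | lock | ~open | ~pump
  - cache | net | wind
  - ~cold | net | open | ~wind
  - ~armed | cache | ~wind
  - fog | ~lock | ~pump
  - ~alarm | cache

Unit clause (~fog) forces fog = False.
In (fog | ~open) only ~open is left, so open = False.
In (alarm | open) only alarm is left, so alarm = True.
In (~alarm | cache) only cache is left, so cache = True.
In (~cache | ~lock) only ~lock is left, so lock = False.
In (lock | open | ~wind) only ~wind is left, so wind = False.
In (armed | lock | open) only armed is left, so armed = True.
In (lock | ~pump) only ~pump is left, so pump = False.
In (fog | ~net | wind) only ~net is left, so net = False.
Set cold = False.
All clauses satisfied.

net=F, wind=F, open=F, cache=T, lock=F, fog=F, cold=F, pump=F, armed=T, alarm=T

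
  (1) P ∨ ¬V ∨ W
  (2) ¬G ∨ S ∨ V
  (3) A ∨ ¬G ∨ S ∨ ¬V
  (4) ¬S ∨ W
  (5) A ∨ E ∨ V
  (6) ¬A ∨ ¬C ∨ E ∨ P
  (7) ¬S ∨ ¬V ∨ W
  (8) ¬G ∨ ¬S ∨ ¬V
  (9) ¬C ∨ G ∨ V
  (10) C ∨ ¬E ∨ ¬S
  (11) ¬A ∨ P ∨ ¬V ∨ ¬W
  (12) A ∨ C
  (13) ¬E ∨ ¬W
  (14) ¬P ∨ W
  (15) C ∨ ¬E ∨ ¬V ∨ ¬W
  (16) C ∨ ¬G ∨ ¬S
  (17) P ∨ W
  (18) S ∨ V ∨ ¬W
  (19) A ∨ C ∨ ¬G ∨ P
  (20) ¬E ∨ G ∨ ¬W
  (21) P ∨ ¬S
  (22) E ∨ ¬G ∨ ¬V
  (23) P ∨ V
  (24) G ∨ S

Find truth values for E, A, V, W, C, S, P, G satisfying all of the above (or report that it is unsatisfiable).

Try E = True:
  (¬E ∨ ¬W) forces W = False.
  (¬S ∨ W) forces S = False.
  (¬P ∨ W) forces P = False.
  clause (P ∨ W) is falsified — backtrack.
So E = False.
Set A = False.
  then (A ∨ E ∨ V) forces V = True.
  then (A ∨ C) forces C = True.
  then (E ∨ ¬G ∨ ¬V) forces G = False.
  then (G ∨ S) forces S = True.
  then (¬S ∨ W) forces W = True.
  then (P ∨ ¬S) forces P = True.
All clauses satisfied.

E: False; A: False; V: True; W: True; C: True; S: True; P: True; G: False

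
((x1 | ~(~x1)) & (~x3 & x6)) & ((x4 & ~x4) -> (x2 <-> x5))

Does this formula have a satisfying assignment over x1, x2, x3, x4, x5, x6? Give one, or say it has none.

x1 = True; x2 = True; x3 = False; x4 = False; x5 = True; x6 = True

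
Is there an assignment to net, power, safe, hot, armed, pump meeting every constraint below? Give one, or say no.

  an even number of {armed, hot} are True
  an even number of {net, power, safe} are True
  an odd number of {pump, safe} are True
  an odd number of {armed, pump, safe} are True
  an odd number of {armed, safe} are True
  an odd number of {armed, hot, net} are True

net: True, power: False, safe: True, hot: False, armed: False, pump: False

{armed, hot}: 0 true → even ✓
{net, power, safe}: 2 true → even ✓
{pump, safe}: 1 true → odd ✓
{armed, pump, safe}: 1 true → odd ✓
{armed, safe}: 1 true → odd ✓
{armed, hot, net}: 1 true → odd ✓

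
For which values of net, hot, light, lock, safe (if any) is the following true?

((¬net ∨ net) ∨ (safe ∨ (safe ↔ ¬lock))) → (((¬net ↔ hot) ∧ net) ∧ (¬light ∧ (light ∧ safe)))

No satisfying assignment exists.

Case net = True: the formula simplifies to ¬hot ∧ (¬light ∧ (light ∧ safe)).
  light = True: the conjunct ¬light is False.
  light = False: the conjunct light is False.
Case net = False: the formula becomes (True ∨ (safe ∨ (safe ↔ ¬lock))) → (False ∧ (¬light ∧ (light ∧ safe))) = False.
Both cases fail — unsatisfiable.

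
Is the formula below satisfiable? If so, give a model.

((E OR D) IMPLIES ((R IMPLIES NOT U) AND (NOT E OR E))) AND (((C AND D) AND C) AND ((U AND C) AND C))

U=T; C=T; D=T; R=F; E=T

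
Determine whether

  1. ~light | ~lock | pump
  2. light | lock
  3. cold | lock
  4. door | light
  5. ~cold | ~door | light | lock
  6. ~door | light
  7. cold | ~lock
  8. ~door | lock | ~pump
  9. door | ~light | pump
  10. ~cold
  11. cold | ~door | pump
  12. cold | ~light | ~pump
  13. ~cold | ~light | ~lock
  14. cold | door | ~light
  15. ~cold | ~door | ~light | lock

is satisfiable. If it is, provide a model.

Case cold = True:
  Clause (~cold) is falsified — contradiction.
Case cold = False:
  (cold | lock) forces lock = True.
  Clause (cold | ~lock) is falsified — contradiction.
Both cases fail, so the formula is unsatisfiable.

UNSATISFIABLE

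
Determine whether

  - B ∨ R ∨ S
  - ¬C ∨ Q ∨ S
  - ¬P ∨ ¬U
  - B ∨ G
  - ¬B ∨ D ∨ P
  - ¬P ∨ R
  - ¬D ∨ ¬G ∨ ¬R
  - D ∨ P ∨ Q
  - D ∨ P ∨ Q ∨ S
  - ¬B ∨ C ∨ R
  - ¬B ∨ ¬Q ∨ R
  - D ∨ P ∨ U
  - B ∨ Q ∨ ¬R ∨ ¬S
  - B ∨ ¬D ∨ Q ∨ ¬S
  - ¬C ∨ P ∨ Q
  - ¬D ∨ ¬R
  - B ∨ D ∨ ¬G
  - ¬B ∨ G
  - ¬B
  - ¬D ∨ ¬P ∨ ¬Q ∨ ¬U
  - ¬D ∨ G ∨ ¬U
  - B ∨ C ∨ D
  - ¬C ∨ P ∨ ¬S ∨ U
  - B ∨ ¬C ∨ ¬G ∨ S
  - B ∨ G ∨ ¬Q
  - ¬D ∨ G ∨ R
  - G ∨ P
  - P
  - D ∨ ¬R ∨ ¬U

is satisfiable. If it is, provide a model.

Case D = True:
  (¬D ∨ ¬R) forces R = False.
  (¬P ∨ R) forces P = False.
  Clause (P) is falsified — contradiction.
Case D = False:
  (¬B) forces B = False.
  (B ∨ G) forces G = True.
  Clause (B ∨ D ∨ ¬G) is falsified — contradiction.
Both cases fail, so the formula is unsatisfiable.

The formula is unsatisfiable.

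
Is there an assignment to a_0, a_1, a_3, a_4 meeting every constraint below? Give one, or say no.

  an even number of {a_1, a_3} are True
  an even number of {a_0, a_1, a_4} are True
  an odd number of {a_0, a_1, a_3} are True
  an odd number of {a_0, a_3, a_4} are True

No satisfying assignment exists.

Adding constraints 1, 2, 4 mod 2: every variable appears an even number of times on the left, so the left side is 0.
But the right sides sum to 1 (mod 2). 0 ≠ 1 — the system is inconsistent.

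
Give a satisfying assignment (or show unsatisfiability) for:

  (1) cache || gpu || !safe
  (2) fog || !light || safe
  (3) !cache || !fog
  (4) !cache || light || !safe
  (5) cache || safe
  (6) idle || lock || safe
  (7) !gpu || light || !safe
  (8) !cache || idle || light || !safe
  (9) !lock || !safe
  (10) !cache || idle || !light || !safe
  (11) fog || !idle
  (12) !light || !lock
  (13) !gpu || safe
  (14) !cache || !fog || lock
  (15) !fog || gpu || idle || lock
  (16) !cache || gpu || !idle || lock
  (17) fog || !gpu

Set gpu = True.
  then (!gpu || safe) forces safe = True.
  then (fog || !gpu) forces fog = True.
  then (!cache || !fog) forces cache = False.
  then (!gpu || light || !safe) forces light = True.
  then (!lock || !safe) forces lock = False.
Set idle = True.
All clauses satisfied.

gpu=T; idle=T; light=T; safe=T; cache=F; lock=F; fog=T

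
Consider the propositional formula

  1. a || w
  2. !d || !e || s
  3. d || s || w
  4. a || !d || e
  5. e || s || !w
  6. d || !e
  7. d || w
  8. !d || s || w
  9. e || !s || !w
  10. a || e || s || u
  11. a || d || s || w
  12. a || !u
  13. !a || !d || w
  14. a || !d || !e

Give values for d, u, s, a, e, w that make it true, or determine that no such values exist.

Try d = False:
  (d || !e) forces e = False.
  (d || w) forces w = True.
  (e || s || !w) forces s = True.
  clause (e || !s || !w) is falsified — backtrack.
So d = True.
Set u = False.
Set s = True.
Try a = False:
  (a || w) forces w = True.
  (a || !d || e) forces e = True.
  clause (a || !d || !e) is falsified — backtrack.
So a = True.
  then (!a || !d || w) forces w = True.
  then (e || !s || !w) forces e = True.
All clauses satisfied.

d = True, u = False, s = True, a = True, e = True, w = True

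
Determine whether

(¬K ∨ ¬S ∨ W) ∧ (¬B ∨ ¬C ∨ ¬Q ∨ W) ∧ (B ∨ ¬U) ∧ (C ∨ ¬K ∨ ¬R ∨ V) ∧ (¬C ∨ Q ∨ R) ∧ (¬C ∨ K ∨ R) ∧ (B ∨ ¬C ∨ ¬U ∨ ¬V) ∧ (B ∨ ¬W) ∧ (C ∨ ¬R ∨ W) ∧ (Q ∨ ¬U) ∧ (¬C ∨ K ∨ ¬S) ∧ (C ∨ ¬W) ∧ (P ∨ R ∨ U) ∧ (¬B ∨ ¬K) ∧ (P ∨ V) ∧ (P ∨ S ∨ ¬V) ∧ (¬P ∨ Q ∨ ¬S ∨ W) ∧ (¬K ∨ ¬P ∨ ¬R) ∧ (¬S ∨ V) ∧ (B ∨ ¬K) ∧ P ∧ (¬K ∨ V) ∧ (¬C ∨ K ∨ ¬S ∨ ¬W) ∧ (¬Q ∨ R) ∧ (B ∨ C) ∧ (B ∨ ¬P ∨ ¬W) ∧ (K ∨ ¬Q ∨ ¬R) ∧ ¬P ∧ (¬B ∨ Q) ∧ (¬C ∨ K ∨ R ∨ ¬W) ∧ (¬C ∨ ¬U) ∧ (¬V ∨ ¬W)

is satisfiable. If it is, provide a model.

Unsatisfiable — no assignment works.

Case P = True:
  Clause (¬P) is falsified — contradiction.
Case P = False:
  Clause (P) is falsified — contradiction.
Both cases fail, so the formula is unsatisfiable.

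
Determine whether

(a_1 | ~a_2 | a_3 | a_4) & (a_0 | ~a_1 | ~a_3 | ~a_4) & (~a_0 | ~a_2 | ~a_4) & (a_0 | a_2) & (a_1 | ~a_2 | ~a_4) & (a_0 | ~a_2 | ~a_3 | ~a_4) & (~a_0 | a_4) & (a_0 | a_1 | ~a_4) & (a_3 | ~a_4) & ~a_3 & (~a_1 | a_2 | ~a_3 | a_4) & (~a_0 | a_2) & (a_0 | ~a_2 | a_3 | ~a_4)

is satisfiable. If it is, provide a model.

a_0=F, a_1=T, a_2=T, a_3=F, a_4=F

Unit clause (~a_3) forces a_3 = False.
In (a_3 | ~a_4) only ~a_4 is left, so a_4 = False.
In (~a_0 | a_4) only ~a_0 is left, so a_0 = False.
In (a_0 | a_2) only a_2 is left, so a_2 = True.
In (a_1 | ~a_2 | a_3 | a_4) only a_1 is left, so a_1 = True.
All clauses satisfied.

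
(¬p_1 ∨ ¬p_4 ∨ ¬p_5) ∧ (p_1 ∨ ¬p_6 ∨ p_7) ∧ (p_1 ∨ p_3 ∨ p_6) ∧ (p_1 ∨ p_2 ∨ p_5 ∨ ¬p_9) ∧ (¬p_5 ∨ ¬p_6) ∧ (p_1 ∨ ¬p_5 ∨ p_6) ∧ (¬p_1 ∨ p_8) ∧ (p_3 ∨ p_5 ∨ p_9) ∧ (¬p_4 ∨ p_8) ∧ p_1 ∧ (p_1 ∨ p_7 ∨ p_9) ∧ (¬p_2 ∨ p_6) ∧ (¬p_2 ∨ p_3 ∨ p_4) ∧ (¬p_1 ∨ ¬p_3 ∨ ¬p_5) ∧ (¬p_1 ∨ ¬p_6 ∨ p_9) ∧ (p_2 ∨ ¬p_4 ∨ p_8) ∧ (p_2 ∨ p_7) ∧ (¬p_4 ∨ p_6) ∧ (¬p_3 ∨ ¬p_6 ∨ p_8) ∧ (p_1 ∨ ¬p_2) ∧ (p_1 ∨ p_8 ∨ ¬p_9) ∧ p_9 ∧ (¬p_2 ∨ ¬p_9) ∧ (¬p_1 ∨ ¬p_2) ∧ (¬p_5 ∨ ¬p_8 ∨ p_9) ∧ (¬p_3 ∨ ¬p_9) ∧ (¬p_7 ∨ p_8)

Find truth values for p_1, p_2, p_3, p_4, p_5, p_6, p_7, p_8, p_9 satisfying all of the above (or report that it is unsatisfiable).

Unit clause (p_1) forces p_1 = True.
Unit clause (p_9) forces p_9 = True.
In (¬p_2 ∨ ¬p_9) only ¬p_2 is left, so p_2 = False.
In (¬p_3 ∨ ¬p_9) only ¬p_3 is left, so p_3 = False.
In (¬p_1 ∨ p_8) only p_8 is left, so p_8 = True.
In (p_2 ∨ p_7) only p_7 is left, so p_7 = True.
Set p_4 = False.
Set p_5 = True.
  then (¬p_5 ∨ ¬p_6) forces p_6 = False.
All clauses satisfied.

p_1 = True, p_2 = False, p_3 = False, p_4 = False, p_5 = True, p_6 = False, p_7 = True, p_8 = True, p_9 = True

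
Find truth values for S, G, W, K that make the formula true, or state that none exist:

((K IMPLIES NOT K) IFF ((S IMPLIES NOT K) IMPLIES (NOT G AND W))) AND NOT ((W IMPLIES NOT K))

S=F, G=T, W=T, K=T

  (K IMPLIES NOT K) IFF ((S IMPLIES NOT K) IMPLIES (NOT G AND W)) = True
    K IMPLIES NOT K = False
      NOT K = False
    (S IMPLIES NOT K) IMPLIES (NOT G AND W) = False
      S IMPLIES NOT K = True
        NOT K = False
      NOT G AND W = False
        NOT G = False
  NOT ((W IMPLIES NOT K)) = True
    W IMPLIES NOT K = False
      NOT K = False
Both conjuncts True, so the formula holds.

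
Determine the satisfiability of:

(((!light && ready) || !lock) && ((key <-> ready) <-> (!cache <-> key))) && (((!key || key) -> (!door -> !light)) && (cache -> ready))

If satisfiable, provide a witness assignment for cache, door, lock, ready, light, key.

cache: False; door: True; lock: False; ready: True; light: True; key: True

  ((!light && ready) || !lock) && ((key <-> ready) <-> (!cache <-> key)) = True
    (!light && ready) || !lock = True
      !light && ready = False
        !light = False
      !lock = True
    (key <-> ready) <-> (!cache <-> key) = True
      key <-> ready = True
      !cache <-> key = True
        !cache = True
  ((!key || key) -> (!door -> !light)) && (cache -> ready) = True
    (!key || key) -> (!door -> !light) = True
      !key || key = True
        !key = False
      !door -> !light = True
        !door = False
        !light = False
    cache -> ready = True
Both conjuncts True, so the formula holds.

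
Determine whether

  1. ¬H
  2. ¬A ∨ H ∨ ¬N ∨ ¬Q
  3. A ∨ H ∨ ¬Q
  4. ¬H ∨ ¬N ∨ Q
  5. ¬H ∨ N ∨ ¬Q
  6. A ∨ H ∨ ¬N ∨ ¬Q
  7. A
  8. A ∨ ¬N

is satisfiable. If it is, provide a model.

Unit clause (¬H) forces H = False.
Unit clause (A) forces A = True.
Set Q = False.
Set N = True.
Check each clause:
  (¬H): ¬H holds.
  (¬A ∨ H ∨ ¬N ∨ ¬Q): ¬Q holds.
  (A ∨ H ∨ ¬Q): A holds.
  (¬H ∨ ¬N ∨ Q): ¬H holds.
  (¬H ∨ N ∨ ¬Q): ¬H holds.
  (A ∨ H ∨ ¬N ∨ ¬Q): A holds.
  (A): A holds.
  (A ∨ ¬N): A holds.
All clauses satisfied.

H = False, Q = False, A = True, N = True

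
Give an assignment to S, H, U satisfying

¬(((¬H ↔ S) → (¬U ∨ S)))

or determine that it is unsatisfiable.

S: False, H: True, U: True

  ¬(((¬H ↔ S) → (¬U ∨ S))) = True
    (¬H ↔ S) → (¬U ∨ S) = False
      ¬H ↔ S = True
        ¬H = False
      ¬U ∨ S = False
        ¬U = False
The formula evaluates to True.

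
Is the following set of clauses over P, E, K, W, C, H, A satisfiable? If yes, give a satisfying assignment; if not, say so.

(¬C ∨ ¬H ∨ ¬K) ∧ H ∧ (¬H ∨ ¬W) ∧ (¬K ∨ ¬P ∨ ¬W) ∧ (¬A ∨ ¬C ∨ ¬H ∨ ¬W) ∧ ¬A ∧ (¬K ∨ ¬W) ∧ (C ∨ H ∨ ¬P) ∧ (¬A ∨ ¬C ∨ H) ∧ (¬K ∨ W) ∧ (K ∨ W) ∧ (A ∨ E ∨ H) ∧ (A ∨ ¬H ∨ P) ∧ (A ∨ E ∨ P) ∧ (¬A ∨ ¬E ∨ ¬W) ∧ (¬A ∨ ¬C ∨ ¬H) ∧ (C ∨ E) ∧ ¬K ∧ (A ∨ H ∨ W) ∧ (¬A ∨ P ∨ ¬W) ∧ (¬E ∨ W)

Unsatisfiable — no assignment works.

Case K = True:
  Clause (¬K) is falsified — contradiction.
Case K = False:
  (H) forces H = True.
  (¬H ∨ ¬W) forces W = False.
  Clause (K ∨ W) is falsified — contradiction.
Both cases fail, so the formula is unsatisfiable.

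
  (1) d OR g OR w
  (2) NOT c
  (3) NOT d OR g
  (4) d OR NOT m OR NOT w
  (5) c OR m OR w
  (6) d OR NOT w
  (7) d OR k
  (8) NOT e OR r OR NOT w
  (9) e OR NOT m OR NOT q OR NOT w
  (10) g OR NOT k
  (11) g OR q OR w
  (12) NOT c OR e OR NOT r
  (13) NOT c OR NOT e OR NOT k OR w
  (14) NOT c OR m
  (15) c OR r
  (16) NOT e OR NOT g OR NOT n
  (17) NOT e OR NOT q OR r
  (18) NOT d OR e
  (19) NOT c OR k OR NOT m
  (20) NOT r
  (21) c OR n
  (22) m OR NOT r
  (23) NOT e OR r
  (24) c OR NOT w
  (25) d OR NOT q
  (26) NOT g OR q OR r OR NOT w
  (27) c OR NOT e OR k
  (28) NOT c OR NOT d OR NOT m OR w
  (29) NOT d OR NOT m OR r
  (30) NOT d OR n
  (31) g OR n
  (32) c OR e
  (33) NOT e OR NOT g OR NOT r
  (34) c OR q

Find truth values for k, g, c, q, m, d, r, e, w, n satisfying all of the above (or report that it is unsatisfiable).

No satisfying assignment exists.

Case c = True:
  Clause (NOT c) is falsified — contradiction.
Case c = False:
  (c OR r) forces r = True.
  Clause (NOT r) is falsified — contradiction.
Both cases fail, so the formula is unsatisfiable.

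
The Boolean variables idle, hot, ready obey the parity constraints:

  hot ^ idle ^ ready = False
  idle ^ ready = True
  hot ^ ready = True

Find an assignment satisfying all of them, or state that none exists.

idle = True, hot = True, ready = False

hot ^ idle ^ ready = T ^ T ^ F = False ✓
idle ^ ready = T ^ F = True ✓
hot ^ ready = T ^ F = True ✓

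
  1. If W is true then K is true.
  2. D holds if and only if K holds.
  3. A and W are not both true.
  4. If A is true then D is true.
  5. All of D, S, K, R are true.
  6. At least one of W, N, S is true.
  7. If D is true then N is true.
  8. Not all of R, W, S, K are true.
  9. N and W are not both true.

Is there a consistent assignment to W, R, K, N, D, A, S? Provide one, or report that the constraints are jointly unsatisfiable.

W = False, R = True, K = True, N = True, D = True, A = True, S = True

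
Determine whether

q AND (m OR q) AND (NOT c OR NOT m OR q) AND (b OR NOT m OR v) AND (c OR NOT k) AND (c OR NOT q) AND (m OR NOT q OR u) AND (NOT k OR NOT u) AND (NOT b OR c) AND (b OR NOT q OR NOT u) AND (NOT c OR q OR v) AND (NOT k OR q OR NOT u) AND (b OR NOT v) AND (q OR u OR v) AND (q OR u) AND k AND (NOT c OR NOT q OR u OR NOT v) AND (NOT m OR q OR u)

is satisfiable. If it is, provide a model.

Unit clause (q) forces q = True.
In (c OR NOT q) only c is left, so c = True.
Unit clause (k) forces k = True.
In (NOT k OR NOT u) only NOT u is left, so u = False.
In (NOT c OR NOT q OR u OR NOT v) only NOT v is left, so v = False.
In (m OR NOT q OR u) only m is left, so m = True.
In (b OR NOT m OR v) only b is left, so b = True.
All clauses satisfied.

c: True, v: False, q: True, u: False, k: True, b: True, m: True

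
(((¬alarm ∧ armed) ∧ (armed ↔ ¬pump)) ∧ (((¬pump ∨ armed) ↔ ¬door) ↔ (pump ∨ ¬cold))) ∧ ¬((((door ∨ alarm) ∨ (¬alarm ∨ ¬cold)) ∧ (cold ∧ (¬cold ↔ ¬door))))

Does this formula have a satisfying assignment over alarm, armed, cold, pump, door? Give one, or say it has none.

alarm: False, armed: True, cold: False, pump: False, door: False

  ((¬alarm ∧ armed) ∧ (armed ↔ ¬pump)) ∧ (((¬pump ∨ armed) ↔ ¬door) ↔ (pump ∨ ¬cold)) = True
    (¬alarm ∧ armed) ∧ (armed ↔ ¬pump) = True
      ¬alarm ∧ armed = True
        ¬alarm = True
      armed ↔ ¬pump = True
        ¬pump = True
    ((¬pump ∨ armed) ↔ ¬door) ↔ (pump ∨ ¬cold) = True
      (¬pump ∨ armed) ↔ ¬door = True
        ¬pump ∨ armed = True
          ¬pump = True
        ¬door = True
      pump ∨ ¬cold = True
        ¬cold = True
  ¬((((door ∨ alarm) ∨ (¬alarm ∨ ¬cold)) ∧ (cold ∧ (¬cold ↔ ¬door)))) = True
    ((door ∨ alarm) ∨ (¬alarm ∨ ¬cold)) ∧ (cold ∧ (¬cold ↔ ¬door)) = False
      (door ∨ alarm) ∨ (¬alarm ∨ ¬cold) = True
        door ∨ alarm = False
        ¬alarm ∨ ¬cold = True
          ¬alarm = True
          ¬cold = True
      cold ∧ (¬cold ↔ ¬door) = False
        ¬cold ↔ ¬door = True
          ¬cold = True
          ¬door = True
Both conjuncts True, so the formula holds.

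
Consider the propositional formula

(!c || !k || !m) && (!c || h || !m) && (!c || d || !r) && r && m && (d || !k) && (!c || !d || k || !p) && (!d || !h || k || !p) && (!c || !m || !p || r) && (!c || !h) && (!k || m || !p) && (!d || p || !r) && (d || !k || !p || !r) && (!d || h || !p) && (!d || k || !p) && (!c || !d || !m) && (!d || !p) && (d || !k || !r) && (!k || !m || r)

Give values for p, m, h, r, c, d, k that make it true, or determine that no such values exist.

Unit clause (r) forces r = True.
Unit clause (m) forces m = True.
Set p = False.
  then (!d || p || !r) forces d = False.
  then (d || !k || !r) forces k = False.
  then (!c || d || !r) forces c = False.
Set h = False.
All clauses satisfied.

p=F; m=T; h=F; r=T; c=F; d=F; k=F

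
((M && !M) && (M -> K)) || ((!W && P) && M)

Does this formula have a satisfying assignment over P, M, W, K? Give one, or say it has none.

P = True; M = True; W = False; K = True

  ((M && !M) && (M -> K)) || ((!W && P) && M) = True
    (M && !M) && (M -> K) = False
      M && !M = False
        !M = False
      M -> K = True
    (!W && P) && M = True
      !W && P = True
        !W = True
The formula evaluates to True.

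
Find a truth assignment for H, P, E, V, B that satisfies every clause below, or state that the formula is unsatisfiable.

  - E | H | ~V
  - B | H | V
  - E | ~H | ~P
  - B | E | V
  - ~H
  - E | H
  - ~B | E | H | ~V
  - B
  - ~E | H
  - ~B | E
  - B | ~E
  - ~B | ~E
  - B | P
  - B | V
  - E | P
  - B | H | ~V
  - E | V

Case H = True:
  Clause (~H) is falsified — contradiction.
Case H = False:
  (E | H) forces E = True.
  Clause (~E | H) is falsified — contradiction.
Both cases fail, so the formula is unsatisfiable.

The formula is unsatisfiable.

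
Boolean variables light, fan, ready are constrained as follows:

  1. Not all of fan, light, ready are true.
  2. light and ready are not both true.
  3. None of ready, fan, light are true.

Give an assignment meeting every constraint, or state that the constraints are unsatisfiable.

light = False, fan = False, ready = False

  (1) {fan, light, ready}: 0/3 true — not all ✓
  (2) light=F, ready=F — not both ✓
  (3) {ready, fan, light}: 0 true — none ✓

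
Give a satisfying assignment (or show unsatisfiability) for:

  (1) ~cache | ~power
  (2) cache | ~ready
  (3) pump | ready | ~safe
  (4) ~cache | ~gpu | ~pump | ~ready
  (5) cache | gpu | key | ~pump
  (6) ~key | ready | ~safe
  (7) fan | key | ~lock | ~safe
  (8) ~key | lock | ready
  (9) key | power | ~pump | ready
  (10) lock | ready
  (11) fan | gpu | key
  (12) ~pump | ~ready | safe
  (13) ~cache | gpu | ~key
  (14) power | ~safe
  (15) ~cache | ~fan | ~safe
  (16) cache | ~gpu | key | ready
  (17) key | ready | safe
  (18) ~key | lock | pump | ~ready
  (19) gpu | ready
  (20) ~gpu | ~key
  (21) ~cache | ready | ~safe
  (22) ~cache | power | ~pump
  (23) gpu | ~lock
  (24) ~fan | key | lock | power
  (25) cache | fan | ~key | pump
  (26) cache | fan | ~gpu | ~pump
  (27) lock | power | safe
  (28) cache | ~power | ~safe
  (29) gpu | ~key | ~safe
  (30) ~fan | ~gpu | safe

ready = True, pump = False, safe = False, cache = True, gpu = True, power = False, key = False, fan = False, lock = True

Set ready = True.
  then (cache | ~ready) forces cache = True.
  then (~cache | ~power) forces power = False.
  then (power | ~safe) forces safe = False.
  then (~cache | power | ~pump) forces pump = False.
  then (lock | power | safe) forces lock = True.
  then (gpu | ~lock) forces gpu = True.
  then (~fan | ~gpu | safe) forces fan = False.
  then (~gpu | ~key) forces key = False.
All clauses satisfied.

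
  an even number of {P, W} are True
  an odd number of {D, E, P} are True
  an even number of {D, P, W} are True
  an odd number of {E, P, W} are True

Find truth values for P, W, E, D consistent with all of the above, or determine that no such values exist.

P = False; W = False; E = True; D = False

{P, W}: 0 true → even ✓
{D, E, P}: 1 true → odd ✓
{D, P, W}: 0 true → even ✓
{E, P, W}: 1 true → odd ✓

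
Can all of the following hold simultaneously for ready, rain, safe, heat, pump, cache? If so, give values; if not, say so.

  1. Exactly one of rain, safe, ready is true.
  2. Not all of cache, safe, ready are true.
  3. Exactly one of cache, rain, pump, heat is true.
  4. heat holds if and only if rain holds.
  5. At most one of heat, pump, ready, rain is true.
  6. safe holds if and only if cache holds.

ready = False, rain = False, safe = True, heat = False, pump = False, cache = True

  (1) {rain, safe, ready}: 1 true — exactly one ✓
  (2) {cache, safe, ready}: 2/3 true — not all ✓
  (3) {cache, rain, pump, heat}: 1 true — exactly one ✓
  (4) heat=F, rain=F — same ✓
  (5) {heat, pump, ready, rain}: 0 true — at most one ✓
  (6) safe=T, cache=T — same ✓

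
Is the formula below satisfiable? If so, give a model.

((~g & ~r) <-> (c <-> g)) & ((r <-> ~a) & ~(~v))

g = False, c = False, r = False, v = True, a = True

  (~g & ~r) <-> (c <-> g) = True
    ~g & ~r = True
      ~g = True
      ~r = True
    c <-> g = True
  (r <-> ~a) & ~(~v) = True
    r <-> ~a = True
      ~a = False
    ~(~v) = True
      ~v = False
Both conjuncts True, so the formula holds.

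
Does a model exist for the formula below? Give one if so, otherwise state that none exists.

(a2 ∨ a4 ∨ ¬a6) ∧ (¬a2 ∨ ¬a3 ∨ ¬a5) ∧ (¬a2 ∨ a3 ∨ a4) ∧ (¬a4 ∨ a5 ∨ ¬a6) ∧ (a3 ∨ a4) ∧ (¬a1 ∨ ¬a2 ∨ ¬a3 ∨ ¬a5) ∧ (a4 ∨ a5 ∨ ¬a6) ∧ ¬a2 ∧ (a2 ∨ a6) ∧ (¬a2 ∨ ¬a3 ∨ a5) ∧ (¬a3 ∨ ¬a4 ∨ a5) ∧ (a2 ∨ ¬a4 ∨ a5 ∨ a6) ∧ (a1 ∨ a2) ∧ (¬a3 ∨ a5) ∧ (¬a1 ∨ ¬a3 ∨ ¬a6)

Unit clause (¬a2) forces a2 = False.
In (a2 ∨ a6) only a6 is left, so a6 = True.
In (a1 ∨ a2) only a1 is left, so a1 = True.
In (¬a1 ∨ ¬a3 ∨ ¬a6) only ¬a3 is left, so a3 = False.
In (a2 ∨ a4 ∨ ¬a6) only a4 is left, so a4 = True.
In (¬a4 ∨ a5 ∨ ¬a6) only a5 is left, so a5 = True.
All clauses satisfied.

a1 = True, a2 = False, a3 = False, a4 = True, a5 = True, a6 = True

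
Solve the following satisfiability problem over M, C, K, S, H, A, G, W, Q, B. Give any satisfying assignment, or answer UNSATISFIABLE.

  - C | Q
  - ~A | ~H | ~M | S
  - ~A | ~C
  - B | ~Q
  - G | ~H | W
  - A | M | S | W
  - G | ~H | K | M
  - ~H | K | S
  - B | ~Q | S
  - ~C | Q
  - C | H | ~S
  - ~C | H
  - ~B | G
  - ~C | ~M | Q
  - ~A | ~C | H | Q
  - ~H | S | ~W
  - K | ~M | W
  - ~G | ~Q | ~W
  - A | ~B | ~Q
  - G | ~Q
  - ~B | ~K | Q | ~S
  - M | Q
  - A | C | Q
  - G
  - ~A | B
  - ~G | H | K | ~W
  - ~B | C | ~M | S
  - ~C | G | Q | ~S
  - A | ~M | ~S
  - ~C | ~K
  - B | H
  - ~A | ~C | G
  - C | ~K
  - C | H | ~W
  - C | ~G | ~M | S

M: False, C: False, K: False, S: False, H: False, A: True, G: True, W: False, Q: True, B: True

Unit clause (G) forces G = True.
Set M = False.
  then (M | Q) forces Q = True.
  then (B | ~Q) forces B = True.
  then (~G | ~Q | ~W) forces W = False.
  then (A | ~B | ~Q) forces A = True.
  then (~A | ~C) forces C = False.
  then (C | ~K) forces K = False.
Set S = False.
  then (~H | K | S) forces H = False.
All clauses satisfied.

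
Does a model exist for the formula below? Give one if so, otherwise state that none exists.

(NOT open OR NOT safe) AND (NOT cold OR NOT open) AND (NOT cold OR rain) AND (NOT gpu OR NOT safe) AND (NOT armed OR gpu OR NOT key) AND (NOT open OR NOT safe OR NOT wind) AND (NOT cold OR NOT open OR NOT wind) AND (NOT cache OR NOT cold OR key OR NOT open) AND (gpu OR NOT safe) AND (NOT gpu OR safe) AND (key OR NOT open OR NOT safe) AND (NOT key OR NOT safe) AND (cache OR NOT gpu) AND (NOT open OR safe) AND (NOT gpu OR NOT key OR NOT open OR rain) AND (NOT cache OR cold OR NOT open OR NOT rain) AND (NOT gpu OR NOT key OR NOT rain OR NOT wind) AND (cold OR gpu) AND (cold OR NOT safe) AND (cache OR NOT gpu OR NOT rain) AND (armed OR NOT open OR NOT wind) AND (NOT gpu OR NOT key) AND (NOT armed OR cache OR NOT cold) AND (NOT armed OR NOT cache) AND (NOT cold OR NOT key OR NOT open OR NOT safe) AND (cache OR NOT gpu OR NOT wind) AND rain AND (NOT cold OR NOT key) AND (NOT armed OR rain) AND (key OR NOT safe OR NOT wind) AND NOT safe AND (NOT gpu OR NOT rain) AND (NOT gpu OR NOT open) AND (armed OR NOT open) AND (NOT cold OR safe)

Unsatisfiable — no assignment works.

Case safe = True:
  Clause (NOT safe) is falsified — contradiction.
Case safe = False:
  (NOT gpu OR safe) forces gpu = False.
  (NOT open OR safe) forces open = False.
  (cold OR gpu) forces cold = True.
  Clause (NOT cold OR safe) is falsified — contradiction.
Both cases fail, so the formula is unsatisfiable.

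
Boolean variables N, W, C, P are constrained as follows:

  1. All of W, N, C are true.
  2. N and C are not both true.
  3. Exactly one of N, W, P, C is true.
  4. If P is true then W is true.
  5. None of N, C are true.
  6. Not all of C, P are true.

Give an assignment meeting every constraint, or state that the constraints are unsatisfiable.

UNSATISFIABLE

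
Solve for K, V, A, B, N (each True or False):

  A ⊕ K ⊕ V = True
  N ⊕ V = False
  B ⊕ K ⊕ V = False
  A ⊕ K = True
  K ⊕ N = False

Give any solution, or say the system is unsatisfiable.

K: False, V: False, A: True, B: False, N: False

A ⊕ K ⊕ V = T ⊕ F ⊕ F = True ✓
N ⊕ V = F ⊕ F = False ✓
B ⊕ K ⊕ V = F ⊕ F ⊕ F = False ✓
A ⊕ K = T ⊕ F = True ✓
K ⊕ N = F ⊕ F = False ✓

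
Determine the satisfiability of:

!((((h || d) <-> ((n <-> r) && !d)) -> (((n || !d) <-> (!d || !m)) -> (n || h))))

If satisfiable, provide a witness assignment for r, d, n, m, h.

r=T; d=F; n=F; m=T; h=F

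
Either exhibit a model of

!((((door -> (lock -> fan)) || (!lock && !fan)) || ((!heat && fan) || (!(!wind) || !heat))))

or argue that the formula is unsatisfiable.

door: True, fan: False, lock: True, wind: False, heat: True

  !((((door -> (lock -> fan)) || (!lock && !fan)) || ((!heat && fan) || (!(!wind) || !heat)))) = True
    ((door -> (lock -> fan)) || (!lock && !fan)) || ((!heat && fan) || (!(!wind) || !heat)) = False
      (door -> (lock -> fan)) || (!lock && !fan) = False
        door -> (lock -> fan) = False
          lock -> fan = False
        !lock && !fan = False
          !lock = False
          !fan = True
      (!heat && fan) || (!(!wind) || !heat) = False
        !heat && fan = False
          !heat = False
        !(!wind) || !heat = False
          !(!wind) = False
            !wind = True
          !heat = False
The formula evaluates to True.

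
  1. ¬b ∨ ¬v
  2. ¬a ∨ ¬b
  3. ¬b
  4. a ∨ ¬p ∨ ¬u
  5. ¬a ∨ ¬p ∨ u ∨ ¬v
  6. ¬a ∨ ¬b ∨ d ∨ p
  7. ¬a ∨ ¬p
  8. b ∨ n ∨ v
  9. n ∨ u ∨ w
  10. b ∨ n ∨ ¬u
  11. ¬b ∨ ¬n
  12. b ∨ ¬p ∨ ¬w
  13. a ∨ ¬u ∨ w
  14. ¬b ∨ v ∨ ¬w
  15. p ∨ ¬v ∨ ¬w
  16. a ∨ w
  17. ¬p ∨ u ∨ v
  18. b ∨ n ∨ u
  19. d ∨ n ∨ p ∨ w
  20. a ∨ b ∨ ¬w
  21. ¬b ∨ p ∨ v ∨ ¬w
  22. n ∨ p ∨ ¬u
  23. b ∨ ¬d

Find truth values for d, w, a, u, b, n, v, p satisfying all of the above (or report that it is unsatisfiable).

d=F, w=F, a=T, u=T, b=F, n=T, v=F, p=F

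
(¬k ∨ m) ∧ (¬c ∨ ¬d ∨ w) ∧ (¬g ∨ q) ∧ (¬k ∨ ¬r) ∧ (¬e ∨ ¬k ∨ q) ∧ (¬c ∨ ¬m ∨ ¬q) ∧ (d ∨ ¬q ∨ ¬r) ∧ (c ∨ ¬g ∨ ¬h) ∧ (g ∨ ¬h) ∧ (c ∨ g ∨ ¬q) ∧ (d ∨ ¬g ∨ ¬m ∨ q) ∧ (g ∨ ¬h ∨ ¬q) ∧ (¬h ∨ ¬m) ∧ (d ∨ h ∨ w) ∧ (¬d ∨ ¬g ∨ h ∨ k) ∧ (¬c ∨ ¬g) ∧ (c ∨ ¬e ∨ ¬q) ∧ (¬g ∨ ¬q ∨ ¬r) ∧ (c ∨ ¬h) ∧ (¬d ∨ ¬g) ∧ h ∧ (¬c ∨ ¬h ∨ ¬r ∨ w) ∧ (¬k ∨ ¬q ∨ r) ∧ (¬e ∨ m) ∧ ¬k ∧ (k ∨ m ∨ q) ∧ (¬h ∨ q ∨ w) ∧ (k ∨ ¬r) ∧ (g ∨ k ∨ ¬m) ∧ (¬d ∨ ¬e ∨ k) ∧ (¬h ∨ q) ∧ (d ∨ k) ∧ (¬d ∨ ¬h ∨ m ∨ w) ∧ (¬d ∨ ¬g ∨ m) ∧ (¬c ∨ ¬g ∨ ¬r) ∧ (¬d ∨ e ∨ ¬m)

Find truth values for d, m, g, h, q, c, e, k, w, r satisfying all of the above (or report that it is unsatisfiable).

Case h = True:
  (g ∨ ¬h) forces g = True.
  (¬g ∨ q) forces q = True.
  (c ∨ ¬g ∨ ¬h) forces c = True.
  Clause (¬c ∨ ¬g) is falsified — contradiction.
Case h = False:
  Clause (h) is falsified — contradiction.
Both cases fail, so the formula is unsatisfiable.

Unsatisfiable — no assignment works.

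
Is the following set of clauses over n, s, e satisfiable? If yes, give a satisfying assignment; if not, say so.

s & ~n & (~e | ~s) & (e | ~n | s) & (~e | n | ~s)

n = False, s = True, e = False

Unit clause (s) forces s = True.
Unit clause (~n) forces n = False.
In (~e | ~s) only ~e is left, so e = False.
Check each clause:
  (s): s holds.
  (~n): ~n holds.
  (~e | ~s): ~e holds.
  (e | ~n | s): ~n holds.
  (~e | n | ~s): ~e holds.
All clauses satisfied.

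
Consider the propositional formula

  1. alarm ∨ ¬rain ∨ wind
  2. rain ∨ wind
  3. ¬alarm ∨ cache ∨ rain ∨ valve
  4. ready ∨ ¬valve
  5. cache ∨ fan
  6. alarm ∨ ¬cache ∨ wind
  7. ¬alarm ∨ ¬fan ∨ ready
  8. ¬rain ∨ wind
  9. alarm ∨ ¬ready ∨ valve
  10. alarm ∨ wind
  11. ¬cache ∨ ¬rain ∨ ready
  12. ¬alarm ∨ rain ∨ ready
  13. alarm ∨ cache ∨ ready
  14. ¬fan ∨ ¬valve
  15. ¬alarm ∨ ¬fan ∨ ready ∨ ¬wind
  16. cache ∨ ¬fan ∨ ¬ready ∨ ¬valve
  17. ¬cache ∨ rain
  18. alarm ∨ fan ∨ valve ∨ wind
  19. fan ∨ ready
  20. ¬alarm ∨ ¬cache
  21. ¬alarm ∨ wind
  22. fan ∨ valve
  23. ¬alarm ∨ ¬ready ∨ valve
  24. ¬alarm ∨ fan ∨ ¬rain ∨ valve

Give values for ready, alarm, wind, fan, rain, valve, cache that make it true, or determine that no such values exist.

ready = True, alarm = False, wind = True, fan = False, rain = True, valve = True, cache = True

Set ready = True.
Try alarm = True:
  (¬alarm ∨ ¬cache) forces cache = False.
  (cache ∨ fan) forces fan = True.
  (¬fan ∨ ¬valve) forces valve = False.
  clause (¬alarm ∨ ¬ready ∨ valve) is falsified — backtrack.
So alarm = False.
  then (alarm ∨ ¬ready ∨ valve) forces valve = True.
  then (alarm ∨ wind) forces wind = True.
  then (¬fan ∨ ¬valve) forces fan = False.
  then (cache ∨ fan) forces cache = True.
  then (¬cache ∨ rain) forces rain = True.
All clauses satisfied.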